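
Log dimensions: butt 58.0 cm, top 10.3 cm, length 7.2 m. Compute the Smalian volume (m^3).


Smalian: V = (A1 + A2)/2 * L,  A = pi*(D/200)^2
A1 = pi*(58.0/200)^2 = 0.264208 m^2
A2 = pi*(10.3/200)^2 = 0.008332 m^2
V = (0.264208+0.008332)/2*7.2 = 0.9811 m^3

0.9811


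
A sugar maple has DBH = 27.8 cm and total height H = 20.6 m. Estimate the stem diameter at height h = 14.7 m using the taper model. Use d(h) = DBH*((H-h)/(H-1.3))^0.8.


Taper: d(h) = DBH * ((H - h) / (H - 1.3))^0.8
Numerator = H - h = 20.6 - 14.7 = 5.9 m
Denominator = H - 1.3 = 20.6 - 1.3 = 19.3 m
Ratio = 5.9 / 19.3 = 0.3057
d = 27.8 * 0.3057^0.8 = 10.8 cm

10.8


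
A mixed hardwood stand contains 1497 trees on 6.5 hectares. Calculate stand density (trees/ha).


Formula: Stand Density = N_trees / Area_ha
Density = 1497 trees / 6.5 ha
Density = 230 trees/ha

230


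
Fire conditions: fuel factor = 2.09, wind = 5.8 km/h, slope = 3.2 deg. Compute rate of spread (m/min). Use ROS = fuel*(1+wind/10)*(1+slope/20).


Formula: ROS = fuel * (1 + wind/10) * (1 + slope/20)
Wind factor = 1 + 5.8/10 = 1.58
Slope factor = 1 + 3.2/20 = 1.16
ROS = 2.09 * 1.58 * 1.16 = 3.83 m/min

3.83


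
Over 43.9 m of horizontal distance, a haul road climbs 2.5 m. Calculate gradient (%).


Formula: Gradient = rise / run * 100
Gradient = 2.5 / 43.9 * 100 = 5.7%

5.7


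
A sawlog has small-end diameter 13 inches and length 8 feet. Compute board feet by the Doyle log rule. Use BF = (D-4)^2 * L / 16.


Doyle: BF = (D - 4)^2 * L / 16
Adjusted diameter = 13 - 4 = 9 in
(D-4)^2 = 9^2 = 81
BF = 81 * 8 / 16 = 41 BF

41


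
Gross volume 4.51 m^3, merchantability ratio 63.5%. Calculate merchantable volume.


Formula: MV = V_total * (merchantable_pct / 100)
Merchantable fraction = 63.5% / 100 = 0.635
MV = 4.51 m^3 * 0.635 = 2.864 m^3

2.864


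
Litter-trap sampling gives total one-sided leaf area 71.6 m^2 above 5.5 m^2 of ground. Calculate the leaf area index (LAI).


Formula: LAI = total leaf area / ground area  (dimensionless)
LAI = 71.6 m^2 / 5.5 m^2
LAI = 13.02

13.02


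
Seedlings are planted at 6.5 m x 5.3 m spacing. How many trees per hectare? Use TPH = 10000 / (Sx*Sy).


Formula: TPH = 10000 m^2/ha / (spacing_x * spacing_y)
Area per tree = 6.5 m * 5.3 m = 34.45 m^2
TPH = 10000 / 34.45 = 290 trees/ha

290


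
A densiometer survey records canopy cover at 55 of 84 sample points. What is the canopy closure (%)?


Formula: Canopy closure = covered points / total points * 100
Closure = 55 / 84 * 100
Closure = 0.6548 * 100 = 65.5%

65.5


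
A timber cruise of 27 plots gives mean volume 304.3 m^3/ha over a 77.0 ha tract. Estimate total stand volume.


Formula: Total Volume = Mean Volume per ha * Total Area
Total Volume = 304.3 m^3/ha * 77.0 ha
Total Volume = 23431 m^3

23431


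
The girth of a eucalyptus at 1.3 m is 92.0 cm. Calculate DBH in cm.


Formula: DBH = C / pi
DBH = 92.0 / pi
pi = 3.14159...
DBH = 29.3 cm

29.3


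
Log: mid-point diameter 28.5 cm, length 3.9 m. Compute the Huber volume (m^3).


Huber: V = Am * L,  Am = pi*(Dm/200)^2
Am = pi*(28.5/200)^2 = 0.063794 m^2
V = 0.063794*3.9 = 0.2488 m^3

0.2488


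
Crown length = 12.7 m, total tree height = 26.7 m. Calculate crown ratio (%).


Formula: Crown Ratio = (Crown Length / Total Height) * 100
CR = (12.7 m / 26.7 m) * 100
CR = 0.4757 * 100 = 47.6%

47.6


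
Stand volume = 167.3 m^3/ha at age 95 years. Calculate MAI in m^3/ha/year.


Formula: MAI = Total Volume / Stand Age
MAI = 167.3 m^3/ha / 95 years
MAI = 1.76 m^3/ha/year

1.76


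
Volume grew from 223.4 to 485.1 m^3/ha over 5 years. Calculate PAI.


Formula: PAI = (V_T2 - V_T1) / (T2 - T1)
Volume increment = 485.1 - 223.4 = 261.7 m^3/ha
PAI = 261.7 / 5 = 52.34 m^3/ha/year

52.34


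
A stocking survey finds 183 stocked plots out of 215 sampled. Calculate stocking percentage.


Formula: Stocking % = stocked plots / total plots * 100
Stocking = 183 / 215 * 100
Stocking = 0.8512 * 100 = 85.1%

85.1


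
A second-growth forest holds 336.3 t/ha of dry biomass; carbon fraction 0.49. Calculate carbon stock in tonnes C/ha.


Formula: Carbon Stock = Biomass * Carbon Fraction
C = 336.3 t/ha * 0.49
C = 164.8 t C/ha

164.8


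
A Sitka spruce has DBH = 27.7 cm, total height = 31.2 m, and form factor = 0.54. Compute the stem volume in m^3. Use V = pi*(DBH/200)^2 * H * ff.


Formula: V = pi * (DBH/200)^2 * H * ff
Radius = DBH/200 = 27.7/200 = 0.1385 m
Radius^2 = 0.1385^2 = 0.01918225 m^2
V = pi * 0.01918225 * 31.2 * 0.54
V = 1.015 m^3

1.015


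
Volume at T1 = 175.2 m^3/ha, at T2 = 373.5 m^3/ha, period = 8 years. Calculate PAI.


Formula: PAI = (V_T2 - V_T1) / (T2 - T1)
Volume increment = 373.5 - 175.2 = 198.3 m^3/ha
PAI = 198.3 / 8 = 24.79 m^3/ha/year

24.79


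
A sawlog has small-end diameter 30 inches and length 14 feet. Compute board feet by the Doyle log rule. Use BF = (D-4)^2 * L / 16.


Doyle: BF = (D - 4)^2 * L / 16
Adjusted diameter = 30 - 4 = 26 in
(D-4)^2 = 26^2 = 676
BF = 676 * 14 / 16 = 592 BF

592


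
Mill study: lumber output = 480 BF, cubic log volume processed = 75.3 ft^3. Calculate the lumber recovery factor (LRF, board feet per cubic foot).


Formula: LRF = Lumber Output (BF) / Log Input (ft^3)
LRF = 480 BF / 75.3 ft^3
LRF = 6.37 BF/ft^3

6.37


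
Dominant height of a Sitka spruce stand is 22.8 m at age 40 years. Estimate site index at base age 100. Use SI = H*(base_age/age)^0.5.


Formula: SI = H_dom * (base_age / age)^0.5
Age ratio = 100 / 40 = 2.5
sqrt(age_ratio) = 1.58114
SI = 22.8 * 1.58114 = 36.0 m

36.0


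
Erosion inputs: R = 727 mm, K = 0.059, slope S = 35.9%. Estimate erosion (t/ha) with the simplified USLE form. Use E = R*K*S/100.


Formula: E = R * K * S / 100  (simplified USLE)
R * K = 727 * 0.059 = 42.893
E = 42.893 * 35.9 / 100 = 15.4 t/ha

15.4


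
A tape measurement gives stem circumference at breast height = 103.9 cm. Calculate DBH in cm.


Formula: DBH = C / pi
DBH = 103.9 / pi
pi = 3.14159...
DBH = 33.1 cm

33.1


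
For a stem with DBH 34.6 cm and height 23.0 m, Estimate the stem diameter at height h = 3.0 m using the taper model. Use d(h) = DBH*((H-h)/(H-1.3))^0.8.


Taper: d(h) = DBH * ((H - h) / (H - 1.3))^0.8
Numerator = H - h = 23.0 - 3.0 = 20.0 m
Denominator = H - 1.3 = 23.0 - 1.3 = 21.7 m
Ratio = 20.0 / 21.7 = 0.92166
d = 34.6 * 0.92166^0.8 = 32.4 cm

32.4


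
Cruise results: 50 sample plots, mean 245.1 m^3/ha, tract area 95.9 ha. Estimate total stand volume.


Formula: Total Volume = Mean Volume per ha * Total Area
Total Volume = 245.1 m^3/ha * 95.9 ha
Total Volume = 23505 m^3

23505


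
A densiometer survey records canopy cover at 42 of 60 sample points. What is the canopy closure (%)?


Formula: Canopy closure = covered points / total points * 100
Closure = 42 / 60 * 100
Closure = 0.7 * 100 = 70.0%

70.0


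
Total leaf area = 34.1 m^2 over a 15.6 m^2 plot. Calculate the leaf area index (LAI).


Formula: LAI = total leaf area / ground area  (dimensionless)
LAI = 34.1 m^2 / 15.6 m^2
LAI = 2.19

2.19


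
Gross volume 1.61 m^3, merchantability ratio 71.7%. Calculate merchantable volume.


Formula: MV = V_total * (merchantable_pct / 100)
Merchantable fraction = 71.7% / 100 = 0.717
MV = 1.61 m^3 * 0.717 = 1.154 m^3

1.154


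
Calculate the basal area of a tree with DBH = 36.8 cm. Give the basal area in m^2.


Formula: BA = pi * (DBH/2)^2 / 10000  (cm^2 to m^2)
Radius = DBH/2 = 36.8/2 = 18.4 cm
BA = pi * 18.4^2 / 10000
   = 1063.6176 cm^2 / 10000
   = 0.1064 m^2

0.1064


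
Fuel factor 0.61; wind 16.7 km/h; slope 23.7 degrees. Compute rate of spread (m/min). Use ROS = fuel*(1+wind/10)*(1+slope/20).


Formula: ROS = fuel * (1 + wind/10) * (1 + slope/20)
Wind factor = 1 + 16.7/10 = 2.67
Slope factor = 1 + 23.7/20 = 2.185
ROS = 0.61 * 2.67 * 2.185 = 3.56 m/min

3.56


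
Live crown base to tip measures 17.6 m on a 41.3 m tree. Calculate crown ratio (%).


Formula: Crown Ratio = (Crown Length / Total Height) * 100
CR = (17.6 m / 41.3 m) * 100
CR = 0.4262 * 100 = 42.6%

42.6


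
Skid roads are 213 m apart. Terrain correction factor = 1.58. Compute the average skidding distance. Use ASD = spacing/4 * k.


Formula: ASD = (spacing / 4) * correction
Uncorrected distance = spacing / 4 = 213 / 4 = 53.25 m
ASD = 53.25 * 1.58 = 84 m

84


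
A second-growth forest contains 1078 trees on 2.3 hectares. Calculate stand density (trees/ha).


Formula: Stand Density = N_trees / Area_ha
Density = 1078 trees / 2.3 ha
Density = 469 trees/ha

469


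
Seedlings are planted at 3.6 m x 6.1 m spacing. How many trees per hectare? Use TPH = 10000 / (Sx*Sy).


Formula: TPH = 10000 m^2/ha / (spacing_x * spacing_y)
Area per tree = 3.6 m * 6.1 m = 21.96 m^2
TPH = 10000 / 21.96 = 455 trees/ha

455


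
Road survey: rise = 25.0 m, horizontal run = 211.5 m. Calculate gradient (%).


Formula: Gradient = rise / run * 100
Gradient = 25.0 / 211.5 * 100 = 11.8%

11.8


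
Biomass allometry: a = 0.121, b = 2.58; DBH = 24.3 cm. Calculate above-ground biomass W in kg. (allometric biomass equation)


Formula: W = a * DBH^b  (allometric power law)
DBH^b = 24.3^2.58 = 3757.1989
W = 0.121 * 3757.1989 = 454.6 kg

454.6


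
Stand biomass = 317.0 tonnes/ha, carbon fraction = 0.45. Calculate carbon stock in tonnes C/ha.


Formula: Carbon Stock = Biomass * Carbon Fraction
C = 317.0 t/ha * 0.45
C = 142.7 t C/ha

142.7


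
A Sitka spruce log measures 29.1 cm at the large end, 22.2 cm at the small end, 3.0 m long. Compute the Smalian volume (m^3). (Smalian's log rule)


Smalian: V = (A1 + A2)/2 * L,  A = pi*(D/200)^2
A1 = pi*(29.1/200)^2 = 0.066508 m^2
A2 = pi*(22.2/200)^2 = 0.038708 m^2
V = (0.066508+0.038708)/2*3.0 = 0.1578 m^3

0.1578


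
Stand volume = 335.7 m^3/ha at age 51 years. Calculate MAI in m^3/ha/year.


Formula: MAI = Total Volume / Stand Age
MAI = 335.7 m^3/ha / 51 years
MAI = 6.58 m^3/ha/year

6.58


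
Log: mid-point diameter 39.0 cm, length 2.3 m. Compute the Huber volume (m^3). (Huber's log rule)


Huber: V = Am * L,  Am = pi*(Dm/200)^2
Am = pi*(39.0/200)^2 = 0.119459 m^2
V = 0.119459*2.3 = 0.2748 m^3

0.2748


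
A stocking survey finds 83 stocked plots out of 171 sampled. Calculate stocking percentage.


Formula: Stocking % = stocked plots / total plots * 100
Stocking = 83 / 171 * 100
Stocking = 0.4854 * 100 = 48.5%

48.5


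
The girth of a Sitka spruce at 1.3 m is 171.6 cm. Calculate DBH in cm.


Formula: DBH = C / pi
DBH = 171.6 / pi
pi = 3.14159...
DBH = 54.6 cm

54.6


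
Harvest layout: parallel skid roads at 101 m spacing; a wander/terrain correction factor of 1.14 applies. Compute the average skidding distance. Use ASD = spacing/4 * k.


Formula: ASD = (spacing / 4) * correction
Uncorrected distance = spacing / 4 = 101 / 4 = 25.25 m
ASD = 25.25 * 1.14 = 29 m

29


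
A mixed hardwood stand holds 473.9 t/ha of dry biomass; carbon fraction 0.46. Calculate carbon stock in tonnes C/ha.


Formula: Carbon Stock = Biomass * Carbon Fraction
C = 473.9 t/ha * 0.46
C = 218.0 t C/ha

218.0


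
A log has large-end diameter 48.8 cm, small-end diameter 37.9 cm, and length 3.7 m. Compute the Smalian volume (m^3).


Smalian: V = (A1 + A2)/2 * L,  A = pi*(D/200)^2
A1 = pi*(48.8/200)^2 = 0.187038 m^2
A2 = pi*(37.9/200)^2 = 0.112815 m^2
V = (0.187038+0.112815)/2*3.7 = 0.5547 m^3

0.5547


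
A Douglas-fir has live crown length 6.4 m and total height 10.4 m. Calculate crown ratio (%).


Formula: Crown Ratio = (Crown Length / Total Height) * 100
CR = (6.4 m / 10.4 m) * 100
CR = 0.6154 * 100 = 61.5%

61.5


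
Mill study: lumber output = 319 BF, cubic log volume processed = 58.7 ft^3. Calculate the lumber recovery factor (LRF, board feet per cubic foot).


Formula: LRF = Lumber Output (BF) / Log Input (ft^3)
LRF = 319 BF / 58.7 ft^3
LRF = 5.43 BF/ft^3

5.43


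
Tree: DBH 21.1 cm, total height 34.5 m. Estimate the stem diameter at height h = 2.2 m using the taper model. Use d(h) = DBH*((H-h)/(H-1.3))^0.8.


Taper: d(h) = DBH * ((H - h) / (H - 1.3))^0.8
Numerator = H - h = 34.5 - 2.2 = 32.3 m
Denominator = H - 1.3 = 34.5 - 1.3 = 33.2 m
Ratio = 32.3 / 33.2 = 0.97289
d = 21.1 * 0.97289^0.8 = 20.6 cm

20.6


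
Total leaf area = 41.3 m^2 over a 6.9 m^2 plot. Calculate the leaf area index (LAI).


Formula: LAI = total leaf area / ground area  (dimensionless)
LAI = 41.3 m^2 / 6.9 m^2
LAI = 5.99

5.99


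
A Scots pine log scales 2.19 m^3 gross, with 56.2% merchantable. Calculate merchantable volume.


Formula: MV = V_total * (merchantable_pct / 100)
Merchantable fraction = 56.2% / 100 = 0.562
MV = 2.19 m^3 * 0.562 = 1.231 m^3

1.231


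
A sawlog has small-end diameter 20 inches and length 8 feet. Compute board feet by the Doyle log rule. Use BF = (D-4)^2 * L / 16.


Doyle: BF = (D - 4)^2 * L / 16
Adjusted diameter = 20 - 4 = 16 in
(D-4)^2 = 16^2 = 256
BF = 256 * 8 / 16 = 128 BF

128


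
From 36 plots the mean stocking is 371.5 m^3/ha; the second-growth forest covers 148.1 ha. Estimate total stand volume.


Formula: Total Volume = Mean Volume per ha * Total Area
Total Volume = 371.5 m^3/ha * 148.1 ha
Total Volume = 55019 m^3

55019


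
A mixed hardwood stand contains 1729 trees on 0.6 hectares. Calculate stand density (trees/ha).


Formula: Stand Density = N_trees / Area_ha
Density = 1729 trees / 0.6 ha
Density = 2882 trees/ha

2882


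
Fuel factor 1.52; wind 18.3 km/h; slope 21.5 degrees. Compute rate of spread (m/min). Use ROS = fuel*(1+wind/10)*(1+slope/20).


Formula: ROS = fuel * (1 + wind/10) * (1 + slope/20)
Wind factor = 1 + 18.3/10 = 2.83
Slope factor = 1 + 21.5/20 = 2.075
ROS = 1.52 * 2.83 * 2.075 = 8.93 m/min

8.93


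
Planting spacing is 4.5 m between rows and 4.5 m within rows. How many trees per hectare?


Formula: TPH = 10000 m^2/ha / (spacing_x * spacing_y)
Area per tree = 4.5 m * 4.5 m = 20.25 m^2
TPH = 10000 / 20.25 = 494 trees/ha

494


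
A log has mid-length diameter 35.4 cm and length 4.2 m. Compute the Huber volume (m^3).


Huber: V = Am * L,  Am = pi*(Dm/200)^2
Am = pi*(35.4/200)^2 = 0.098423 m^2
V = 0.098423*4.2 = 0.4134 m^3

0.4134


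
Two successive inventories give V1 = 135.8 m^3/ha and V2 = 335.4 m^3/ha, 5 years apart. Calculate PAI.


Formula: PAI = (V_T2 - V_T1) / (T2 - T1)
Volume increment = 335.4 - 135.8 = 199.6 m^3/ha
PAI = 199.6 / 5 = 39.92 m^3/ha/year

39.92


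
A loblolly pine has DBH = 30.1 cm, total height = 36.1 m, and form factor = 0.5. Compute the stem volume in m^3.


Formula: V = pi * (DBH/200)^2 * H * ff
Radius = DBH/200 = 30.1/200 = 0.1505 m
Radius^2 = 0.1505^2 = 0.02265025 m^2
V = pi * 0.02265025 * 36.1 * 0.5
V = 1.284 m^3

1.284


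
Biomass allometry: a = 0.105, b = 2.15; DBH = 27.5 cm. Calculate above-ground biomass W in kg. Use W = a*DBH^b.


Formula: W = a * DBH^b  (allometric power law)
DBH^b = 27.5^2.15 = 1243.2695
W = 0.105 * 1243.2695 = 130.5 kg

130.5


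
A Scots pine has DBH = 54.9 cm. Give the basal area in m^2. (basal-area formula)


Formula: BA = pi * (DBH/2)^2 / 10000  (cm^2 to m^2)
Radius = DBH/2 = 54.9/2 = 27.45 cm
BA = pi * 27.45^2 / 10000
   = 2367.1979 cm^2 / 10000
   = 0.2367 m^2

0.2367


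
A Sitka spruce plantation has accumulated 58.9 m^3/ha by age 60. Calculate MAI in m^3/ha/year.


Formula: MAI = Total Volume / Stand Age
MAI = 58.9 m^3/ha / 60 years
MAI = 0.98 m^3/ha/year

0.98


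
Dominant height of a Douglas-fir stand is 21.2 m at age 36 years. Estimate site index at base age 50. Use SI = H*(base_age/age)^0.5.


Formula: SI = H_dom * (base_age / age)^0.5
Age ratio = 50 / 36 = 1.38889
sqrt(age_ratio) = 1.17851
SI = 21.2 * 1.17851 = 25.0 m

25.0


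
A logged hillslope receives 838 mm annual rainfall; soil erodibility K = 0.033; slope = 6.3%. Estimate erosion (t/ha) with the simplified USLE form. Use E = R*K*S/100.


Formula: E = R * K * S / 100  (simplified USLE)
R * K = 838 * 0.033 = 27.654
E = 27.654 * 6.3 / 100 = 1.74 t/ha

1.74


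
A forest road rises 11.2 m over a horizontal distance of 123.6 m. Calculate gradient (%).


Formula: Gradient = rise / run * 100
Gradient = 11.2 / 123.6 * 100 = 9.1%

9.1


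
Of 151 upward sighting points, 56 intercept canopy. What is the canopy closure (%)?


Formula: Canopy closure = covered points / total points * 100
Closure = 56 / 151 * 100
Closure = 0.3709 * 100 = 37.1%

37.1


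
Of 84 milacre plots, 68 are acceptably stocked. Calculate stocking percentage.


Formula: Stocking % = stocked plots / total plots * 100
Stocking = 68 / 84 * 100
Stocking = 0.8095 * 100 = 81.0%

81.0


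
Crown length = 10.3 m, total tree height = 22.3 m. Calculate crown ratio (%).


Formula: Crown Ratio = (Crown Length / Total Height) * 100
CR = (10.3 m / 22.3 m) * 100
CR = 0.4619 * 100 = 46.2%

46.2


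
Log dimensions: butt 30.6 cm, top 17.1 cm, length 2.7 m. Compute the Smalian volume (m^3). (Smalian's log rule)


Smalian: V = (A1 + A2)/2 * L,  A = pi*(D/200)^2
A1 = pi*(30.6/200)^2 = 0.073542 m^2
A2 = pi*(17.1/200)^2 = 0.022966 m^2
V = (0.073542+0.022966)/2*2.7 = 0.1303 m^3

0.1303


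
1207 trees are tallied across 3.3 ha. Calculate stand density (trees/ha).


Formula: Stand Density = N_trees / Area_ha
Density = 1207 trees / 3.3 ha
Density = 366 trees/ha

366


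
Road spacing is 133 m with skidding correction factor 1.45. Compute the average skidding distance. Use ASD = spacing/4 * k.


Formula: ASD = (spacing / 4) * correction
Uncorrected distance = spacing / 4 = 133 / 4 = 33.25 m
ASD = 33.25 * 1.45 = 48 m

48


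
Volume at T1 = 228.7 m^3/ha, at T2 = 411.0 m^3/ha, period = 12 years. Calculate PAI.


Formula: PAI = (V_T2 - V_T1) / (T2 - T1)
Volume increment = 411.0 - 228.7 = 182.3 m^3/ha
PAI = 182.3 / 12 = 15.19 m^3/ha/year

15.19


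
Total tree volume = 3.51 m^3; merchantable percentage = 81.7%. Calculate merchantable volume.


Formula: MV = V_total * (merchantable_pct / 100)
Merchantable fraction = 81.7% / 100 = 0.817
MV = 3.51 m^3 * 0.817 = 2.868 m^3

2.868


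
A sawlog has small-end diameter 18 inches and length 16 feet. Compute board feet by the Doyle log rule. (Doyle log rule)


Doyle: BF = (D - 4)^2 * L / 16
Adjusted diameter = 18 - 4 = 14 in
(D-4)^2 = 14^2 = 196
BF = 196 * 16 / 16 = 196 BF

196


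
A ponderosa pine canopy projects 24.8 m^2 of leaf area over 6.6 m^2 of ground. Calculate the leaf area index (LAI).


Formula: LAI = total leaf area / ground area  (dimensionless)
LAI = 24.8 m^2 / 6.6 m^2
LAI = 3.76

3.76


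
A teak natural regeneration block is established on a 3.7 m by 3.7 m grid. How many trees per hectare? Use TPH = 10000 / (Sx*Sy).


Formula: TPH = 10000 m^2/ha / (spacing_x * spacing_y)
Area per tree = 3.7 m * 3.7 m = 13.69 m^2
TPH = 10000 / 13.69 = 730 trees/ha

730


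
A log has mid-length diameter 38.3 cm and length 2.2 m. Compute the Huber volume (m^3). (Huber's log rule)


Huber: V = Am * L,  Am = pi*(Dm/200)^2
Am = pi*(38.3/200)^2 = 0.115209 m^2
V = 0.115209*2.2 = 0.2535 m^3

0.2535


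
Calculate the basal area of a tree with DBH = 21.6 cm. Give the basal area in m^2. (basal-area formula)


Formula: BA = pi * (DBH/2)^2 / 10000  (cm^2 to m^2)
Radius = DBH/2 = 21.6/2 = 10.8 cm
BA = pi * 10.8^2 / 10000
   = 366.4354 cm^2 / 10000
   = 0.0366 m^2

0.0366


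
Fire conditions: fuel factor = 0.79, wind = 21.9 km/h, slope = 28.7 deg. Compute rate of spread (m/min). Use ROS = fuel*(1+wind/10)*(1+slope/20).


Formula: ROS = fuel * (1 + wind/10) * (1 + slope/20)
Wind factor = 1 + 21.9/10 = 3.19
Slope factor = 1 + 28.7/20 = 2.435
ROS = 0.79 * 3.19 * 2.435 = 6.14 m/min

6.14


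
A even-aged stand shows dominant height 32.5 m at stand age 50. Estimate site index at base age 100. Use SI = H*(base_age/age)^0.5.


Formula: SI = H_dom * (base_age / age)^0.5
Age ratio = 100 / 50 = 2.0
sqrt(age_ratio) = 1.41421
SI = 32.5 * 1.41421 = 46.0 m

46.0


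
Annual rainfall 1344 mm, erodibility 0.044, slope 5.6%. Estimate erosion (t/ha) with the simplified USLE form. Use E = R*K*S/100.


Formula: E = R * K * S / 100  (simplified USLE)
R * K = 1344 * 0.044 = 59.136
E = 59.136 * 5.6 / 100 = 3.31 t/ha

3.31


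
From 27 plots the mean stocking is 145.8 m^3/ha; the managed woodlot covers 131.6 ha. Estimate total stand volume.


Formula: Total Volume = Mean Volume per ha * Total Area
Total Volume = 145.8 m^3/ha * 131.6 ha
Total Volume = 19187 m^3

19187


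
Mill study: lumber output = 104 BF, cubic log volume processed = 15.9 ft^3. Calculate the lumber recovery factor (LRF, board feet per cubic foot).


Formula: LRF = Lumber Output (BF) / Log Input (ft^3)
LRF = 104 BF / 15.9 ft^3
LRF = 6.54 BF/ft^3

6.54


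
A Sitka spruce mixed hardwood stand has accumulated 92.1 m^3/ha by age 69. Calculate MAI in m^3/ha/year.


Formula: MAI = Total Volume / Stand Age
MAI = 92.1 m^3/ha / 69 years
MAI = 1.33 m^3/ha/year

1.33


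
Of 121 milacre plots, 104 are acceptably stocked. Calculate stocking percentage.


Formula: Stocking % = stocked plots / total plots * 100
Stocking = 104 / 121 * 100
Stocking = 0.8595 * 100 = 86.0%

86.0


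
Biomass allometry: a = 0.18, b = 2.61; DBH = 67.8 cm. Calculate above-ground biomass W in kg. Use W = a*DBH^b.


Formula: W = a * DBH^b  (allometric power law)
DBH^b = 67.8^2.61 = 60187.943
W = 0.18 * 60187.943 = 10833.8 kg

10833.8


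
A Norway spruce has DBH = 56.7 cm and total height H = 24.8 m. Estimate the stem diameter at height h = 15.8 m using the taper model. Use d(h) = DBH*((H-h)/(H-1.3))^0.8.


Taper: d(h) = DBH * ((H - h) / (H - 1.3))^0.8
Numerator = H - h = 24.8 - 15.8 = 9.0 m
Denominator = H - 1.3 = 24.8 - 1.3 = 23.5 m
Ratio = 9.0 / 23.5 = 0.38298
d = 56.7 * 0.38298^0.8 = 26.3 cm

26.3


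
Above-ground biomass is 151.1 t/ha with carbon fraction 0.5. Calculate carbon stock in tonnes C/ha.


Formula: Carbon Stock = Biomass * Carbon Fraction
C = 151.1 t/ha * 0.5
C = 75.6 t C/ha

75.6


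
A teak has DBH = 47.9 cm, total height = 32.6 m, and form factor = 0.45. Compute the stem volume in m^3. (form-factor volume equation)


Formula: V = pi * (DBH/200)^2 * H * ff
Radius = DBH/200 = 47.9/200 = 0.2395 m
Radius^2 = 0.2395^2 = 0.05736025 m^2
V = pi * 0.05736025 * 32.6 * 0.45
V = 2.644 m^3

2.644


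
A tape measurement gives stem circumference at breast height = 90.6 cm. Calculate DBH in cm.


Formula: DBH = C / pi
DBH = 90.6 / pi
pi = 3.14159...
DBH = 28.8 cm

28.8


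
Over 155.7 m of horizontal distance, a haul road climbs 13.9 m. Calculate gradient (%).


Formula: Gradient = rise / run * 100
Gradient = 13.9 / 155.7 * 100 = 8.9%

8.9


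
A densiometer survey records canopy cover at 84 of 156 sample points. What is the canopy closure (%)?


Formula: Canopy closure = covered points / total points * 100
Closure = 84 / 156 * 100
Closure = 0.5385 * 100 = 53.8%

53.8


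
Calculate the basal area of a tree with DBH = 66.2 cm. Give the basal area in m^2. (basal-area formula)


Formula: BA = pi * (DBH/2)^2 / 10000  (cm^2 to m^2)
Radius = DBH/2 = 66.2/2 = 33.1 cm
BA = pi * 33.1^2 / 10000
   = 3441.9603 cm^2 / 10000
   = 0.3442 m^2

0.3442


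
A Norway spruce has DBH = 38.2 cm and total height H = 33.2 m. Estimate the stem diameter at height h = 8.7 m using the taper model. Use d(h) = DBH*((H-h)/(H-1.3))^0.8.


Taper: d(h) = DBH * ((H - h) / (H - 1.3))^0.8
Numerator = H - h = 33.2 - 8.7 = 24.5 m
Denominator = H - 1.3 = 33.2 - 1.3 = 31.9 m
Ratio = 24.5 / 31.9 = 0.76803
d = 38.2 * 0.76803^0.8 = 30.9 cm

30.9


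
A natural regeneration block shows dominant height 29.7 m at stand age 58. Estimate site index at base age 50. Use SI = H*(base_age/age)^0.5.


Formula: SI = H_dom * (base_age / age)^0.5
Age ratio = 50 / 58 = 0.86207
sqrt(age_ratio) = 0.92848
SI = 29.7 * 0.92848 = 27.6 m

27.6


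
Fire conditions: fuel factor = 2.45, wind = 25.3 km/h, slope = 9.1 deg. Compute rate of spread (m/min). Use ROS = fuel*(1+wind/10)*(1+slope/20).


Formula: ROS = fuel * (1 + wind/10) * (1 + slope/20)
Wind factor = 1 + 25.3/10 = 3.53
Slope factor = 1 + 9.1/20 = 1.455
ROS = 2.45 * 3.53 * 1.455 = 12.58 m/min

12.58


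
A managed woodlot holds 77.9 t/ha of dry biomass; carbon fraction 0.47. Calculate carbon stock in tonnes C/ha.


Formula: Carbon Stock = Biomass * Carbon Fraction
C = 77.9 t/ha * 0.47
C = 36.6 t C/ha

36.6


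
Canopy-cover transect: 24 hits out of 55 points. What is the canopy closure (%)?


Formula: Canopy closure = covered points / total points * 100
Closure = 24 / 55 * 100
Closure = 0.4364 * 100 = 43.6%

43.6


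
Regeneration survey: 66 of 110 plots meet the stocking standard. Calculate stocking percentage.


Formula: Stocking % = stocked plots / total plots * 100
Stocking = 66 / 110 * 100
Stocking = 0.6 * 100 = 60.0%

60.0


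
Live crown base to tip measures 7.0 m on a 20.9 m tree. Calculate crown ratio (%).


Formula: Crown Ratio = (Crown Length / Total Height) * 100
CR = (7.0 m / 20.9 m) * 100
CR = 0.3349 * 100 = 33.5%

33.5


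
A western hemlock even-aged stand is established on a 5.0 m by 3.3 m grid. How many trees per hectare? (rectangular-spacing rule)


Formula: TPH = 10000 m^2/ha / (spacing_x * spacing_y)
Area per tree = 5.0 m * 3.3 m = 16.5 m^2
TPH = 10000 / 16.5 = 606 trees/ha

606


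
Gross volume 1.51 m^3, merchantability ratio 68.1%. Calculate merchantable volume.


Formula: MV = V_total * (merchantable_pct / 100)
Merchantable fraction = 68.1% / 100 = 0.681
MV = 1.51 m^3 * 0.681 = 1.028 m^3

1.028


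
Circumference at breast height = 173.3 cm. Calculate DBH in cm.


Formula: DBH = C / pi
DBH = 173.3 / pi
pi = 3.14159...
DBH = 55.2 cm

55.2


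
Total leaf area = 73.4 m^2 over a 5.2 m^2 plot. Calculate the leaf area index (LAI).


Formula: LAI = total leaf area / ground area  (dimensionless)
LAI = 73.4 m^2 / 5.2 m^2
LAI = 14.12

14.12


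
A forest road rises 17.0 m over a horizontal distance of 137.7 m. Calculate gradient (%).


Formula: Gradient = rise / run * 100
Gradient = 17.0 / 137.7 * 100 = 12.3%

12.3


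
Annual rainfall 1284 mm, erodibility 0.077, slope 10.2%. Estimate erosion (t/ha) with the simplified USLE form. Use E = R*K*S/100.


Formula: E = R * K * S / 100  (simplified USLE)
R * K = 1284 * 0.077 = 98.868
E = 98.868 * 10.2 / 100 = 10.08 t/ha

10.08


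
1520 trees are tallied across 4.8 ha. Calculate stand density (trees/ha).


Formula: Stand Density = N_trees / Area_ha
Density = 1520 trees / 4.8 ha
Density = 317 trees/ha

317


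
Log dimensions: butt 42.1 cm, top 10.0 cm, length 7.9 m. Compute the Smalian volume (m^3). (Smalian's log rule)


Smalian: V = (A1 + A2)/2 * L,  A = pi*(D/200)^2
A1 = pi*(42.1/200)^2 = 0.139205 m^2
A2 = pi*(10.0/200)^2 = 0.007854 m^2
V = (0.139205+0.007854)/2*7.9 = 0.5809 m^3

0.5809


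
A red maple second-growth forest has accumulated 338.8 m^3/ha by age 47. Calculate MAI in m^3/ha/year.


Formula: MAI = Total Volume / Stand Age
MAI = 338.8 m^3/ha / 47 years
MAI = 7.21 m^3/ha/year

7.21


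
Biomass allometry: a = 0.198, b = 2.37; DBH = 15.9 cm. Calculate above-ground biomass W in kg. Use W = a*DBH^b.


Formula: W = a * DBH^b  (allometric power law)
DBH^b = 15.9^2.37 = 703.5763
W = 0.198 * 703.5763 = 139.3 kg

139.3


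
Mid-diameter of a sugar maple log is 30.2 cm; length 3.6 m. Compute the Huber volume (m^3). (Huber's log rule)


Huber: V = Am * L,  Am = pi*(Dm/200)^2
Am = pi*(30.2/200)^2 = 0.071631 m^2
V = 0.071631*3.6 = 0.2579 m^3

0.2579


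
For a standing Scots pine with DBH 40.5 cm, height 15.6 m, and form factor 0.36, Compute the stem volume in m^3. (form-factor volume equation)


Formula: V = pi * (DBH/200)^2 * H * ff
Radius = DBH/200 = 40.5/200 = 0.2025 m
Radius^2 = 0.2025^2 = 0.04100625 m^2
V = pi * 0.04100625 * 15.6 * 0.36
V = 0.723 m^3

0.723


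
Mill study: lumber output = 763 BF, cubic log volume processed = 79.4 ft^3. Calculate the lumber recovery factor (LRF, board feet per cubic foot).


Formula: LRF = Lumber Output (BF) / Log Input (ft^3)
LRF = 763 BF / 79.4 ft^3
LRF = 9.61 BF/ft^3

9.61


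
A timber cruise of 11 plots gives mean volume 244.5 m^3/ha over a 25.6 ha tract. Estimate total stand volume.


Formula: Total Volume = Mean Volume per ha * Total Area
Total Volume = 244.5 m^3/ha * 25.6 ha
Total Volume = 6259 m^3

6259


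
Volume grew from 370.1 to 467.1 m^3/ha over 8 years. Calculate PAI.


Formula: PAI = (V_T2 - V_T1) / (T2 - T1)
Volume increment = 467.1 - 370.1 = 97.0 m^3/ha
PAI = 97.0 / 8 = 12.13 m^3/ha/year

12.13


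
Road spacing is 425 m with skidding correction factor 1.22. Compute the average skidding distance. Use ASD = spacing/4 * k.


Formula: ASD = (spacing / 4) * correction
Uncorrected distance = spacing / 4 = 425 / 4 = 106.25 m
ASD = 106.25 * 1.22 = 130 m

130


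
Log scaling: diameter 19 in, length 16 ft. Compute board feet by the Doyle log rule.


Doyle: BF = (D - 4)^2 * L / 16
Adjusted diameter = 19 - 4 = 15 in
(D-4)^2 = 15^2 = 225
BF = 225 * 16 / 16 = 225 BF

225


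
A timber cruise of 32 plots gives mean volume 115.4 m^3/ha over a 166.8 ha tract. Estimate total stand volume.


Formula: Total Volume = Mean Volume per ha * Total Area
Total Volume = 115.4 m^3/ha * 166.8 ha
Total Volume = 19249 m^3

19249


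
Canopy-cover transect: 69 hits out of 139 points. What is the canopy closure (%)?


Formula: Canopy closure = covered points / total points * 100
Closure = 69 / 139 * 100
Closure = 0.4964 * 100 = 49.6%

49.6


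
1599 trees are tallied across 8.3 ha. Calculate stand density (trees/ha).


Formula: Stand Density = N_trees / Area_ha
Density = 1599 trees / 8.3 ha
Density = 193 trees/ha

193


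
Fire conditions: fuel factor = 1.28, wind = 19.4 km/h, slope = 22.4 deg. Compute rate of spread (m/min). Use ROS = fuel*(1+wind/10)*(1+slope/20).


Formula: ROS = fuel * (1 + wind/10) * (1 + slope/20)
Wind factor = 1 + 19.4/10 = 2.94
Slope factor = 1 + 22.4/20 = 2.12
ROS = 1.28 * 2.94 * 2.12 = 7.98 m/min

7.98


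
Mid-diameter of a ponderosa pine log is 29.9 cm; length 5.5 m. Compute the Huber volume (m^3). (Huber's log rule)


Huber: V = Am * L,  Am = pi*(Dm/200)^2
Am = pi*(29.9/200)^2 = 0.070215 m^2
V = 0.070215*5.5 = 0.3862 m^3

0.3862


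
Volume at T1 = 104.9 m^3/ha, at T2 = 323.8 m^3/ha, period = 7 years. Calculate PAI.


Formula: PAI = (V_T2 - V_T1) / (T2 - T1)
Volume increment = 323.8 - 104.9 = 218.9 m^3/ha
PAI = 218.9 / 7 = 31.27 m^3/ha/year

31.27


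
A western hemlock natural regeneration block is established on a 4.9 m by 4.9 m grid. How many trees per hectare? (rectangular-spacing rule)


Formula: TPH = 10000 m^2/ha / (spacing_x * spacing_y)
Area per tree = 4.9 m * 4.9 m = 24.01 m^2
TPH = 10000 / 24.01 = 416 trees/ha

416


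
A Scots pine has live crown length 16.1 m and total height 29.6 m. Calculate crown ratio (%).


Formula: Crown Ratio = (Crown Length / Total Height) * 100
CR = (16.1 m / 29.6 m) * 100
CR = 0.5439 * 100 = 54.4%

54.4


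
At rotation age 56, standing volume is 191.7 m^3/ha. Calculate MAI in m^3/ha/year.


Formula: MAI = Total Volume / Stand Age
MAI = 191.7 m^3/ha / 56 years
MAI = 3.42 m^3/ha/year

3.42


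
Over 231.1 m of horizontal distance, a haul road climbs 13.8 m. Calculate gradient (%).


Formula: Gradient = rise / run * 100
Gradient = 13.8 / 231.1 * 100 = 6.0%

6.0


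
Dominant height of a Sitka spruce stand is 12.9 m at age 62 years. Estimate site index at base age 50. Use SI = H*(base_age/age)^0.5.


Formula: SI = H_dom * (base_age / age)^0.5
Age ratio = 50 / 62 = 0.80645
sqrt(age_ratio) = 0.89803
SI = 12.9 * 0.89803 = 11.6 m

11.6


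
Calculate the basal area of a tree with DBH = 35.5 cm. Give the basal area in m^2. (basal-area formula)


Formula: BA = pi * (DBH/2)^2 / 10000  (cm^2 to m^2)
Radius = DBH/2 = 35.5/2 = 17.75 cm
BA = pi * 17.75^2 / 10000
   = 989.798 cm^2 / 10000
   = 0.099 m^2

0.099


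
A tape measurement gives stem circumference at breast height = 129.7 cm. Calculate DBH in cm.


Formula: DBH = C / pi
DBH = 129.7 / pi
pi = 3.14159...
DBH = 41.3 cm

41.3


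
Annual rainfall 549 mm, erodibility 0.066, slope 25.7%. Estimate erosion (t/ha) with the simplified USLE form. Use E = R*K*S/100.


Formula: E = R * K * S / 100  (simplified USLE)
R * K = 549 * 0.066 = 36.234
E = 36.234 * 25.7 / 100 = 9.31 t/ha

9.31


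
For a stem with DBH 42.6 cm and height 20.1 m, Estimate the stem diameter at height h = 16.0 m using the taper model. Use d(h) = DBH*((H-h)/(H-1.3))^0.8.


Taper: d(h) = DBH * ((H - h) / (H - 1.3))^0.8
Numerator = H - h = 20.1 - 16.0 = 4.1 m
Denominator = H - 1.3 = 20.1 - 1.3 = 18.8 m
Ratio = 4.1 / 18.8 = 0.21809
d = 42.6 * 0.21809^0.8 = 12.6 cm

12.6


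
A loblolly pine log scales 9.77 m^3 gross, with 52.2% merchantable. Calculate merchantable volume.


Formula: MV = V_total * (merchantable_pct / 100)
Merchantable fraction = 52.2% / 100 = 0.522
MV = 9.77 m^3 * 0.522 = 5.1 m^3

5.1


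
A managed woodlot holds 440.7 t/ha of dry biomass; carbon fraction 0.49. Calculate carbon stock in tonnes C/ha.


Formula: Carbon Stock = Biomass * Carbon Fraction
C = 440.7 t/ha * 0.49
C = 215.9 t C/ha

215.9


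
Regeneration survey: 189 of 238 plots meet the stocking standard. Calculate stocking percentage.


Formula: Stocking % = stocked plots / total plots * 100
Stocking = 189 / 238 * 100
Stocking = 0.7941 * 100 = 79.4%

79.4


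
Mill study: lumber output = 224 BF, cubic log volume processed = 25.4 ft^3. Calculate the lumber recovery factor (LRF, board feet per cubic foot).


Formula: LRF = Lumber Output (BF) / Log Input (ft^3)
LRF = 224 BF / 25.4 ft^3
LRF = 8.82 BF/ft^3

8.82


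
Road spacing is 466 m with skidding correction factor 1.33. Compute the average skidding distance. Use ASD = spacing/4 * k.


Formula: ASD = (spacing / 4) * correction
Uncorrected distance = spacing / 4 = 466 / 4 = 116.5 m
ASD = 116.5 * 1.33 = 155 m

155


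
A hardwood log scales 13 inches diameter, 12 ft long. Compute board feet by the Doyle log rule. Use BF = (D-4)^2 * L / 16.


Doyle: BF = (D - 4)^2 * L / 16
Adjusted diameter = 13 - 4 = 9 in
(D-4)^2 = 9^2 = 81
BF = 81 * 12 / 16 = 61 BF

61


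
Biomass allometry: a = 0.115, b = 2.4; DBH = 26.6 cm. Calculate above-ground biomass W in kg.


Formula: W = a * DBH^b  (allometric power law)
DBH^b = 26.6^2.4 = 2628.5481
W = 0.115 * 2628.5481 = 302.3 kg

302.3


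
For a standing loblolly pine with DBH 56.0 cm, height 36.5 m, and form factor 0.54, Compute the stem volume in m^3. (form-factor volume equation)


Formula: V = pi * (DBH/200)^2 * H * ff
Radius = DBH/200 = 56.0/200 = 0.28 m
Radius^2 = 0.28^2 = 0.0784 m^2
V = pi * 0.0784 * 36.5 * 0.54
V = 4.855 m^3

4.855


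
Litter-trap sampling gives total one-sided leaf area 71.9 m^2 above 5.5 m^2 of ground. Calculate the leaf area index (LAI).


Formula: LAI = total leaf area / ground area  (dimensionless)
LAI = 71.9 m^2 / 5.5 m^2
LAI = 13.07

13.07


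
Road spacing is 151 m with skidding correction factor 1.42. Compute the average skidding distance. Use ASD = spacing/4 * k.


Formula: ASD = (spacing / 4) * correction
Uncorrected distance = spacing / 4 = 151 / 4 = 37.75 m
ASD = 37.75 * 1.42 = 54 m

54


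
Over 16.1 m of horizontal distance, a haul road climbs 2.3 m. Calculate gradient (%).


Formula: Gradient = rise / run * 100
Gradient = 2.3 / 16.1 * 100 = 14.3%

14.3


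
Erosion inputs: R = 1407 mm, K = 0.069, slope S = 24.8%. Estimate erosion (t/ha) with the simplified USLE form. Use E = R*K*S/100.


Formula: E = R * K * S / 100  (simplified USLE)
R * K = 1407 * 0.069 = 97.083
E = 97.083 * 24.8 / 100 = 24.08 t/ha

24.08


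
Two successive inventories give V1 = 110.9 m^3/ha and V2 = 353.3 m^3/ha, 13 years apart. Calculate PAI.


Formula: PAI = (V_T2 - V_T1) / (T2 - T1)
Volume increment = 353.3 - 110.9 = 242.4 m^3/ha
PAI = 242.4 / 13 = 18.65 m^3/ha/year

18.65


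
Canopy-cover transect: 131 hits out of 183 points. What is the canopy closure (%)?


Formula: Canopy closure = covered points / total points * 100
Closure = 131 / 183 * 100
Closure = 0.7158 * 100 = 71.6%

71.6


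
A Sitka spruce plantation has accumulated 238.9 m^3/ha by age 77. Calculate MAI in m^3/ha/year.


Formula: MAI = Total Volume / Stand Age
MAI = 238.9 m^3/ha / 77 years
MAI = 3.1 m^3/ha/year

3.1


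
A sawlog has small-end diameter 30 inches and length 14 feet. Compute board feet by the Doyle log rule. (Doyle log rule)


Doyle: BF = (D - 4)^2 * L / 16
Adjusted diameter = 30 - 4 = 26 in
(D-4)^2 = 26^2 = 676
BF = 676 * 14 / 16 = 592 BF

592


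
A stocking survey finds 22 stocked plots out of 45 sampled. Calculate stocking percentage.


Formula: Stocking % = stocked plots / total plots * 100
Stocking = 22 / 45 * 100
Stocking = 0.4889 * 100 = 48.9%

48.9


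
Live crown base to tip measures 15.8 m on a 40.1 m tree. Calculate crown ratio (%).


Formula: Crown Ratio = (Crown Length / Total Height) * 100
CR = (15.8 m / 40.1 m) * 100
CR = 0.394 * 100 = 39.4%

39.4


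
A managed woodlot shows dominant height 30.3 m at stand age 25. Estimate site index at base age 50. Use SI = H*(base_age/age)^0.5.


Formula: SI = H_dom * (base_age / age)^0.5
Age ratio = 50 / 25 = 2.0
sqrt(age_ratio) = 1.41421
SI = 30.3 * 1.41421 = 42.9 m

42.9


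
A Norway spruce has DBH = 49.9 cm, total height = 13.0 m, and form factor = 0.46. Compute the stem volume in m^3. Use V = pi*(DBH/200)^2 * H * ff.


Formula: V = pi * (DBH/200)^2 * H * ff
Radius = DBH/200 = 49.9/200 = 0.2495 m
Radius^2 = 0.2495^2 = 0.06225025 m^2
V = pi * 0.06225025 * 13.0 * 0.46
V = 1.169 m^3

1.169


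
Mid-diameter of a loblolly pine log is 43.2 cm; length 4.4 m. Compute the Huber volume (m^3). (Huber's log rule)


Huber: V = Am * L,  Am = pi*(Dm/200)^2
Am = pi*(43.2/200)^2 = 0.146574 m^2
V = 0.146574*4.4 = 0.6449 m^3

0.6449


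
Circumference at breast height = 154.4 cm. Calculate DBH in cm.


Formula: DBH = C / pi
DBH = 154.4 / pi
pi = 3.14159...
DBH = 49.1 cm

49.1


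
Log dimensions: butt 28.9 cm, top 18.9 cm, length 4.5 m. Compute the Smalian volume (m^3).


Smalian: V = (A1 + A2)/2 * L,  A = pi*(D/200)^2
A1 = pi*(28.9/200)^2 = 0.065597 m^2
A2 = pi*(18.9/200)^2 = 0.028055 m^2
V = (0.065597+0.028055)/2*4.5 = 0.2107 m^3

0.2107


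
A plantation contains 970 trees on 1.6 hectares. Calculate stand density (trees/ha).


Formula: Stand Density = N_trees / Area_ha
Density = 970 trees / 1.6 ha
Density = 606 trees/ha

606


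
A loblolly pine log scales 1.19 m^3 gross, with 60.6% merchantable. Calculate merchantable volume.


Formula: MV = V_total * (merchantable_pct / 100)
Merchantable fraction = 60.6% / 100 = 0.606
MV = 1.19 m^3 * 0.606 = 0.721 m^3

0.721


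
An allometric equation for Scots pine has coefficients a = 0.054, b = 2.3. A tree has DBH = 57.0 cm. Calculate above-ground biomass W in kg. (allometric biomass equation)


Formula: W = a * DBH^b  (allometric power law)
DBH^b = 57.0^2.3 = 10927.2824
W = 0.054 * 10927.2824 = 590.1 kg

590.1


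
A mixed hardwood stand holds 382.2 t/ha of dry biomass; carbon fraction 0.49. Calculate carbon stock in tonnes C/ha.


Formula: Carbon Stock = Biomass * Carbon Fraction
C = 382.2 t/ha * 0.49
C = 187.3 t C/ha

187.3


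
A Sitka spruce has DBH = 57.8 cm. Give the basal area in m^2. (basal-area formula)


Formula: BA = pi * (DBH/2)^2 / 10000  (cm^2 to m^2)
Radius = DBH/2 = 57.8/2 = 28.9 cm
BA = pi * 28.9^2 / 10000
   = 2623.8896 cm^2 / 10000
   = 0.2624 m^2

0.2624


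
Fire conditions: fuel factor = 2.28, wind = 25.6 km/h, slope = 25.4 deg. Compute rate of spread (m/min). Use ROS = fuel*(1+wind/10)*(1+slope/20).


Formula: ROS = fuel * (1 + wind/10) * (1 + slope/20)
Wind factor = 1 + 25.6/10 = 3.56
Slope factor = 1 + 25.4/20 = 2.27
ROS = 2.28 * 3.56 * 2.27 = 18.43 m/min

18.43
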